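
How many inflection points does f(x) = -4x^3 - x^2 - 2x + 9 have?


Inflection points occur where f''(x) = 0 and concavity changes.
f(x) = -4x^3 - x^2 - 2x + 9
f'(x) = -12x^2 - 2x - 2
f''(x) = -24x - 2
Set f''(x) = 0:
-24x - 2 = 0
x = 2 / (-24) = -1/12
Since f''(x) is linear (degree 1), it changes sign at this point.
Therefore there is exactly 1 inflection point.

1


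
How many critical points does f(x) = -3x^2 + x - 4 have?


Find where f'(x) = 0:
f'(x) = -6x + 1
Set f'(x) = 0:
-6x + 1 = 0
x = -1 / (-6) = 1/6
This is a linear equation in x, so there is exactly one solution.
Number of critical points: 1

1


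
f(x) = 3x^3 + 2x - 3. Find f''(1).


First derivative:
f'(x) = 9x^2 + 2
Second derivative:
f''(x) = 18x
Substitute x = 1:
f''(1) = 18 * 1 + 0
= 18 + 0
= 18

18


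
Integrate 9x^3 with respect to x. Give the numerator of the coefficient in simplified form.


Apply the power rule for integration:
integral of ax^n dx = a/(n+1) * x^(n+1) + C
integral of 9x^3 dx
= 9/4 * x^4 + C
The coefficient in lowest terms is 9/4, and its numerator is 9

9


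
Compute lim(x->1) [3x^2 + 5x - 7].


Since polynomials are continuous, we use direct substitution.
lim(x->1) of 3x^2 + 5x - 7
= 3 * 1^2 + 5 * 1 - 7
= 3 + 5 - 7
= 1

1


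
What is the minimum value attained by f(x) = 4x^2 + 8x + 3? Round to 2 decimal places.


For a quadratic f(x) = ax^2 + bx + c with a > 0, the minimum is at the vertex.
Vertex x-coordinate: x = -b/(2a)
x = -(8) / (2 * 4)
x = -8/8 = -1
Substitute back to find the minimum value:
f(-1) = 4 * (-1)^2 + 8 * (-1) + 3
= 4 - 8 + 3
= -1 = -1.00

-1.00


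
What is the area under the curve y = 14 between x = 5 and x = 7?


The area under a constant function y = 14 is a rectangle.
Width = 7 - 5 = 2
Height = 14
Area = width * height
= 2 * 14
= 28

28


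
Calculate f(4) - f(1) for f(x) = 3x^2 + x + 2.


Net change = f(b) - f(a)
f(x) = 3x^2 + x + 2
Compute f(4):
f(4) = 3 * 4^2 + 1 * 4 + 2
= 48 + 4 + 2
= 54
Compute f(1):
f(1) = 3 * 1^2 + 1 * 1 + 2
= 3 + 1 + 2
= 6
Net change = 54 - 6 = 48

48


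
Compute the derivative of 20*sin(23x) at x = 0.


Apply the chain rule to differentiate 20*sin(23x):
d/dx [20*sin(23x)]
= 20 * cos(23x) * d/dx(23x)
= 20 * 23 * cos(23x)
= 460 * cos(23x)
Evaluate at x = 0:
= 460 * cos(0)
= 460 * 1
= 460

460


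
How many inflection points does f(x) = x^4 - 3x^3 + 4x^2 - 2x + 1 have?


Inflection points occur where f''(x) = 0 and concavity changes.
f(x) = x^4 - 3x^3 + 4x^2 - 2x + 1
f'(x) = 4x^3 - 9x^2 + 8x - 2
f''(x) = 12x^2 - 18x + 8
This is a quadratic in x. Use the discriminant to count real roots.
Discriminant = (-18)^2 - 4 * 12 * 8
= 324 - 384
= -60
Since discriminant < 0, f''(x) = 0 has no real solutions.
Number of inflection points: 0

0


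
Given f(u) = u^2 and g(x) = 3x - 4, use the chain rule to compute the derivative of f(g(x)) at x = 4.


Using the chain rule: (f(g(x)))' = f'(g(x)) * g'(x)
First, find g(4):
g(4) = 3 * 4 - 4 = 8
Next, f'(u) = 2u
And g'(x) = 3
So f'(g(4)) * g'(4)
= 2 * 8 * 3
= 48

48


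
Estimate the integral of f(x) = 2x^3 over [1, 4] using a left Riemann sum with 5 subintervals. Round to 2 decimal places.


Left Riemann sum uses left endpoints of each subinterval.
Interval: [1, 4], n = 5
dx = (4 - 1) / 5 = 3/5
Left endpoints: [1, 8/5, 11/5, 14/5, 17/5]
f values: [2, 1024/125, 2662/125, 5488/125, 9826/125]
Sum = dx * (sum of f values)
= 3/5 * 154
= 462/5 = 92.40

92.40


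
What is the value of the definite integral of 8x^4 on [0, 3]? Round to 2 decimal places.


Find the antiderivative of 8x^4:
F(x) = 8/5 * x^5
Apply the Fundamental Theorem of Calculus:
F(3) - F(0)
= 8/5 * 3^5 - 8/5 * 0^5
= 8/5 * (243 - 0)
= 8/5 * 243
= 1944/5 = 388.80

388.80


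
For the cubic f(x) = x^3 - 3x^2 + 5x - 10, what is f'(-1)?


Differentiate f(x) = x^3 - 3x^2 + 5x - 10 term by term:
f'(x) = 3x^2 - 6x + 5
Substitute x = -1:
f'(-1) = 3 * (-1)^2 - 6 * (-1) + 5
= 3 + 6 + 5
= 14

14


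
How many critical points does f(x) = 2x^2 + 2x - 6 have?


Find where f'(x) = 0:
f'(x) = 4x + 2
Set f'(x) = 0:
4x + 2 = 0
x = -2 / 4 = -1/2
This is a linear equation in x, so there is exactly one solution.
Number of critical points: 1

1


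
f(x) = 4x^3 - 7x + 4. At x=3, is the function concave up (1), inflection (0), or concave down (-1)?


Concavity is determined by the sign of f''(x).
f(x) = 4x^3 - 7x + 4
f'(x) = 12x^2 - 7
f''(x) = 24x
f''(3) = 24 * 3 + 0
= 72 + 0
= 72
Since f''(3) > 0, the function is concave up (1)

1


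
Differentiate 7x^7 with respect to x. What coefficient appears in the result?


We apply the power rule: d/dx [ax^n] = a*n * x^(n-1)
d/dx [7x^7]
= 7 * 7 * x^(7-1)
= 49x^6
The coefficient is 49

49


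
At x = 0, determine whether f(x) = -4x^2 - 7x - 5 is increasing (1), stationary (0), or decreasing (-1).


Compute f'(x) to determine behavior:
f'(x) = -8x - 7
f'(0) = -8 * 0 - 7
= 0 - 7
= -7
Since f'(0) < 0, the function is decreasing (-1)

-1


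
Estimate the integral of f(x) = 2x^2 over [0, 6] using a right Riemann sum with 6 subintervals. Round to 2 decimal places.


Right Riemann sum uses right endpoints of each subinterval.
Interval: [0, 6], n = 6
dx = (6 - 0) / 6 = 1
Right endpoints: [1, 2, 3, 4, 5, 6]
f values: [2, 8, 18, 32, 50, 72]
Sum = dx * (sum of f values)
= 1 * 182
= 182 = 182.00

182.00


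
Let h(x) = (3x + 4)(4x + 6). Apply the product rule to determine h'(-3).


Let u(x) = 3x + 4 and v(x) = 4x + 6
u'(x) = 3
v'(x) = 4
Product rule: h'(x) = u'(x)*v(x) + u(x)*v'(x)
= 3 * (4x + 6) + (3x + 4) * 4
At x = -3:
u(-3) = 3 * (-3) + 4 = -5
v(-3) = 4 * (-3) + 6 = -6
h'(-3) = 3 * (-6) + (-5) * 4
= -18 - 20
= -38

-38


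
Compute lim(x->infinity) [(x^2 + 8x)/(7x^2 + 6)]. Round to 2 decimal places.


For limits at infinity with equal-degree polynomials,
we compare leading coefficients.
Numerator leading term: x^2
Denominator leading term: 7x^2
Divide both by x^2:
lim = (1 + 8/x) / (7 + 6/x^2)
As x -> infinity, the 1/x and 1/x^2 terms vanish:
= 1/7 ≈ 0.14

0.14


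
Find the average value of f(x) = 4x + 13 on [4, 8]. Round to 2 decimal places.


Average value = 1/(b-a) * integral from a to b of f(x) dx
First compute the integral of 4x + 13:
F(x) = 2x^2 + 13x
F(8) = 2 * 64 + 13 * 8 = 232
F(4) = 2 * 16 + 13 * 4 = 84
Integral = 232 - 84 = 148
Average = 148 / (8 - 4) = 148 / 4
= 37 = 37.00

37.00


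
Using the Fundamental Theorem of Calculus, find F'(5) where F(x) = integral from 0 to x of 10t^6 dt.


By the Fundamental Theorem of Calculus (Part 1):
If F(x) = integral from 0 to x of f(t) dt, then F'(x) = f(x)
Here f(t) = 10t^6
So F'(x) = 10x^6
Evaluate at x = 5:
F'(5) = 10 * 5^6
= 10 * 15625
= 156250

156250


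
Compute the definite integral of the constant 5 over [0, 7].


The integral of a constant k over [a, b] equals k * (b - a).
integral from 0 to 7 of 5 dx
= 5 * (7 - 0)
= 5 * 7
= 35

35


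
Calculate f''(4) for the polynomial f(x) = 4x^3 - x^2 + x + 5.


First derivative:
f'(x) = 12x^2 - 2x + 1
Second derivative:
f''(x) = 24x - 2
Substitute x = 4:
f''(4) = 24 * 4 - 2
= 96 - 2
= 94

94


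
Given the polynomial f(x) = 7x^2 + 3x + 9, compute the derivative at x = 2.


Differentiate term by term using power and sum rules:
f(x) = 7x^2 + 3x + 9
f'(x) = 14x + 3
Substitute x = 2:
f'(2) = 14 * 2 + 3
= 28 + 3
= 31

31


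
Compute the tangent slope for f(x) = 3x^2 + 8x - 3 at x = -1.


The slope of the tangent line equals f'(x) at the point.
f(x) = 3x^2 + 8x - 3
f'(x) = 6x + 8
At x = -1:
f'(-1) = 6 * (-1) + 8
= -6 + 8
= 2

2


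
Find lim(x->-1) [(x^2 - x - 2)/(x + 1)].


Direct substitution gives 0/0, so we factor the numerator.
Factor: (x^2 - x - 2) = (x + 1)(x - 2)
Cancel the common factor (x + 1):
(x^2 - x - 2)/(x + 1) = (x - 2)
Now substitute x = -1:
= (-1) - (2) = -3

-3


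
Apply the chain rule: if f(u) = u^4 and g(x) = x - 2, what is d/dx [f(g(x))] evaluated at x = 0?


Using the chain rule: (f(g(x)))' = f'(g(x)) * g'(x)
First, find g(0):
g(0) = 1 * 0 - 2 = -2
Next, f'(u) = 4u^3
And g'(x) = 1
So f'(g(0)) * g'(0)
= 4 * (-2)^3 * 1
= 4 * (-8) * 1
= -32

-32


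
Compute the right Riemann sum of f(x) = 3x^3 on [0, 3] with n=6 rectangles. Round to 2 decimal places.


Right Riemann sum uses right endpoints of each subinterval.
Interval: [0, 3], n = 6
dx = (3 - 0) / 6 = 1/2
Right endpoints: [1/2, 1, 3/2, 2, 5/2, 3]
f values: [3/8, 3, 81/8, 24, 375/8, 81]
Sum = dx * (sum of f values)
= 1/2 * 1323/8
= 1323/16 ≈ 82.69

82.69


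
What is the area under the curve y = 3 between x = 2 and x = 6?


The area under a constant function y = 3 is a rectangle.
Width = 6 - 2 = 4
Height = 3
Area = width * height
= 4 * 3
= 12

12


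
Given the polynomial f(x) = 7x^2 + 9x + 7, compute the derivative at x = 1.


Differentiate term by term using power and sum rules:
f(x) = 7x^2 + 9x + 7
f'(x) = 14x + 9
Substitute x = 1:
f'(1) = 14 * 1 + 9
= 14 + 9
= 23

23


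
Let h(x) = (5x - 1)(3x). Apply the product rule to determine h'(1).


Let u(x) = 5x - 1 and v(x) = 3x
u'(x) = 5
v'(x) = 3
Product rule: h'(x) = u'(x)*v(x) + u(x)*v'(x)
= 5 * (3x) + (5x - 1) * 3
At x = 1:
u(1) = 5 * 1 - 1 = 4
v(1) = 3 * 1 + 0 = 3
h'(1) = 5 * 3 + 4 * 3
= 15 + 12
= 27

27


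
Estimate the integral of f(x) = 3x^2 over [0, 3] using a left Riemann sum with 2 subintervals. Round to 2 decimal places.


Left Riemann sum uses left endpoints of each subinterval.
Interval: [0, 3], n = 2
dx = (3 - 0) / 2 = 3/2
Left endpoints: [0, 3/2]
f values: [0, 27/4]
Sum = dx * (sum of f values)
= 3/2 * 27/4
= 81/8 ≈ 10.13

10.13


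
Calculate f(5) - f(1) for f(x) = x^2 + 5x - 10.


Net change = f(b) - f(a)
f(x) = x^2 + 5x - 10
Compute f(5):
f(5) = 1 * 5^2 + 5 * 5 - 10
= 25 + 25 - 10
= 40
Compute f(1):
f(1) = 1 * 1^2 + 5 * 1 - 10
= 1 + 5 - 10
= -4
Net change = 40 - (-4) = 44

44


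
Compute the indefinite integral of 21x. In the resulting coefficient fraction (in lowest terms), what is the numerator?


Apply the power rule for integration:
integral of ax^n dx = a/(n+1) * x^(n+1) + C
integral of 21x dx
= 21/2 * x^2 + C
The coefficient in lowest terms is 21/2, and its numerator is 21

21


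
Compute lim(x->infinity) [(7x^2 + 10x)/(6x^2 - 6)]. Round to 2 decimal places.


For limits at infinity with equal-degree polynomials,
we compare leading coefficients.
Numerator leading term: 7x^2
Denominator leading term: 6x^2
Divide both by x^2:
lim = (7 + 10/x) / (6 - 6/x^2)
As x -> infinity, the 1/x and 1/x^2 terms vanish:
= 7/6 ≈ 1.17

1.17


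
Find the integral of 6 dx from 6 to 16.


The integral of a constant k over [a, b] equals k * (b - a).
integral from 6 to 16 of 6 dx
= 6 * (16 - 6)
= 6 * 10
= 60

60


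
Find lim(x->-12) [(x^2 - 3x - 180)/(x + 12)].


Direct substitution gives 0/0, so we factor the numerator.
Factor: (x^2 - 3x - 180) = (x + 12)(x - 15)
Cancel the common factor (x + 12):
(x^2 - 3x - 180)/(x + 12) = (x - 15)
Now substitute x = -12:
= (-12) - (15) = -27

-27


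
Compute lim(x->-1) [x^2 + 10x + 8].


Since polynomials are continuous, we use direct substitution.
lim(x->-1) of x^2 + 10x + 8
= 1 * (-1)^2 + 10 * (-1) + 8
= 1 - 10 + 8
= -1

-1


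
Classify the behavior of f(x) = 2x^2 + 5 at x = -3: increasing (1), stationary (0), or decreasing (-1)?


Compute f'(x) to determine behavior:
f'(x) = 4x
f'(-3) = 4 * (-3) + 0
= -12 + 0
= -12
Since f'(-3) < 0, the function is decreasing (-1)

-1


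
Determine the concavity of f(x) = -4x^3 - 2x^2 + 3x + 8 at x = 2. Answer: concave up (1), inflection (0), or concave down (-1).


Concavity is determined by the sign of f''(x).
f(x) = -4x^3 - 2x^2 + 3x + 8
f'(x) = -12x^2 - 4x + 3
f''(x) = -24x - 4
f''(2) = -24 * 2 - 4
= -48 - 4
= -52
Since f''(2) < 0, the function is concave down (-1)

-1


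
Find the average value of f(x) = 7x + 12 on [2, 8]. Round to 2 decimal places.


Average value = 1/(b-a) * integral from a to b of f(x) dx
First compute the integral of 7x + 12:
F(x) = (7/2)x^2 + 12x
F(8) = 7/2 * 64 + 12 * 8 = 320
F(2) = 7/2 * 4 + 12 * 2 = 38
Integral = 320 - 38 = 282
Average = 282 / (8 - 2) = 282 / 6
= 47 = 47.00

47.00


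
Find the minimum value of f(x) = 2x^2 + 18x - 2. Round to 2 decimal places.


For a quadratic f(x) = ax^2 + bx + c with a > 0, the minimum is at the vertex.
Vertex x-coordinate: x = -b/(2a)
x = -(18) / (2 * 2)
x = -18/4 = -9/2
Substitute back to find the minimum value:
f(-9/2) = 2 * (-9/2)^2 + 18 * (-9/2) - 2
= 81/2 - 81 - 2
= -85/2 = -42.50

-42.50


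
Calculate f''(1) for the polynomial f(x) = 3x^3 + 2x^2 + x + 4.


First derivative:
f'(x) = 9x^2 + 4x + 1
Second derivative:
f''(x) = 18x + 4
Substitute x = 1:
f''(1) = 18 * 1 + 4
= 18 + 4
= 22

22


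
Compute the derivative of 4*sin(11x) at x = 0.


Apply the chain rule to differentiate 4*sin(11x):
d/dx [4*sin(11x)]
= 4 * cos(11x) * d/dx(11x)
= 4 * 11 * cos(11x)
= 44 * cos(11x)
Evaluate at x = 0:
= 44 * cos(0)
= 44 * 1
= 44

44


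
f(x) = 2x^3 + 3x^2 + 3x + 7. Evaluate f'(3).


Differentiate f(x) = 2x^3 + 3x^2 + 3x + 7 term by term:
f'(x) = 6x^2 + 6x + 3
Substitute x = 3:
f'(3) = 6 * 3^2 + 6 * 3 + 3
= 54 + 18 + 3
= 75

75


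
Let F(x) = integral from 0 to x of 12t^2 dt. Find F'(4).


By the Fundamental Theorem of Calculus (Part 1):
If F(x) = integral from 0 to x of f(t) dt, then F'(x) = f(x)
Here f(t) = 12t^2
So F'(x) = 12x^2
Evaluate at x = 4:
F'(4) = 12 * 4^2
= 12 * 16
= 192

192


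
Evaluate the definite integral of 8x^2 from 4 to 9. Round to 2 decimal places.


Find the antiderivative of 8x^2:
F(x) = 8/3 * x^3
Apply the Fundamental Theorem of Calculus:
F(9) - F(4)
= 8/3 * 9^3 - 8/3 * 4^3
= 8/3 * (729 - 64)
= 8/3 * 665
= 5320/3 ≈ 1773.33

1773.33


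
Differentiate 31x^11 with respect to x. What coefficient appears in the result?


We apply the power rule: d/dx [ax^n] = a*n * x^(n-1)
d/dx [31x^11]
= 31 * 11 * x^(11-1)
= 341x^10
The coefficient is 341

341


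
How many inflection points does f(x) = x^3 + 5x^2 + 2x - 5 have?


Inflection points occur where f''(x) = 0 and concavity changes.
f(x) = x^3 + 5x^2 + 2x - 5
f'(x) = 3x^2 + 10x + 2
f''(x) = 6x + 10
Set f''(x) = 0:
6x + 10 = 0
x = -10 / 6 = -5/3
Since f''(x) is linear (degree 1), it changes sign at this point.
Therefore there is exactly 1 inflection point.

1


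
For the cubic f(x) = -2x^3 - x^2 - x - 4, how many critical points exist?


Find where f'(x) = 0:
f(x) = -2x^3 - x^2 - x - 4
f'(x) = -6x^2 - 2x - 1
This is a quadratic in x. Use the discriminant to count real roots.
Discriminant = (-2)^2 - 4 * (-6) * (-1)
= 4 - 24
= -20
Since discriminant < 0, f'(x) = 0 has no real solutions.
Number of critical points: 0

0


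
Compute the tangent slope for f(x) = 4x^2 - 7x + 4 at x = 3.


The slope of the tangent line equals f'(x) at the point.
f(x) = 4x^2 - 7x + 4
f'(x) = 8x - 7
At x = 3:
f'(3) = 8 * 3 - 7
= 24 - 7
= 17

17


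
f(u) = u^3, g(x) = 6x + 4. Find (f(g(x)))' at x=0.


Using the chain rule: (f(g(x)))' = f'(g(x)) * g'(x)
First, find g(0):
g(0) = 6 * 0 + 4 = 4
Next, f'(u) = 3u^2
And g'(x) = 6
So f'(g(0)) * g'(0)
= 3 * 4^2 * 6
= 3 * 16 * 6
= 288

288


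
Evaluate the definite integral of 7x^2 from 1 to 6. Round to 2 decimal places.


Find the antiderivative of 7x^2:
F(x) = 7/3 * x^3
Apply the Fundamental Theorem of Calculus:
F(6) - F(1)
= 7/3 * 6^3 - 7/3 * 1^3
= 7/3 * (216 - 1)
= 7/3 * 215
= 1505/3 ≈ 501.67

501.67


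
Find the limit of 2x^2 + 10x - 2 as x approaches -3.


Since polynomials are continuous, we use direct substitution.
lim(x->-3) of 2x^2 + 10x - 2
= 2 * (-3)^2 + 10 * (-3) - 2
= 18 - 30 - 2
= -14

-14


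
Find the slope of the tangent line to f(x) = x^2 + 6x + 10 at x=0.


The slope of the tangent line equals f'(x) at the point.
f(x) = x^2 + 6x + 10
f'(x) = 2x + 6
At x = 0:
f'(0) = 2 * 0 + 6
= 0 + 6
= 6

6


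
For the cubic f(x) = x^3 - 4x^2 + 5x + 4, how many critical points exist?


Find where f'(x) = 0:
f(x) = x^3 - 4x^2 + 5x + 4
f'(x) = 3x^2 - 8x + 5
This is a quadratic in x. Use the discriminant to count real roots.
Discriminant = (-8)^2 - 4 * 3 * 5
= 64 - 60
= 4
Since discriminant > 0, f'(x) = 0 has 2 real solutions.
Number of critical points: 2

2


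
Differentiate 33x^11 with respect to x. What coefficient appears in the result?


We apply the power rule: d/dx [ax^n] = a*n * x^(n-1)
d/dx [33x^11]
= 33 * 11 * x^(11-1)
= 363x^10
The coefficient is 363

363


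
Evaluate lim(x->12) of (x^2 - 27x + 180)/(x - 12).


Direct substitution gives 0/0, so we factor the numerator.
Factor: (x^2 - 27x + 180) = (x - 12)(x - 15)
Cancel the common factor (x - 12):
(x^2 - 27x + 180)/(x - 12) = (x - 15)
Now substitute x = 12:
= (12) - (15) = -3

-3


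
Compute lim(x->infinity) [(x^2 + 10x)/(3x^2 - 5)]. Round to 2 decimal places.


For limits at infinity with equal-degree polynomials,
we compare leading coefficients.
Numerator leading term: x^2
Denominator leading term: 3x^2
Divide both by x^2:
lim = (1 + 10/x) / (3 - 5/x^2)
As x -> infinity, the 1/x and 1/x^2 terms vanish:
= 1/3 ≈ 0.33

0.33


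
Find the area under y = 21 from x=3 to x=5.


The area under a constant function y = 21 is a rectangle.
Width = 5 - 3 = 2
Height = 21
Area = width * height
= 2 * 21
= 42

42


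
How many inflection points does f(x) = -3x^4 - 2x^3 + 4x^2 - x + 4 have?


Inflection points occur where f''(x) = 0 and concavity changes.
f(x) = -3x^4 - 2x^3 + 4x^2 - x + 4
f'(x) = -12x^3 - 6x^2 + 8x - 1
f''(x) = -36x^2 - 12x + 8
This is a quadratic in x. Use the discriminant to count real roots.
Discriminant = (-12)^2 - 4 * (-36) * 8
= 144 - (-1152)
= 1296
Since discriminant > 0, f''(x) = 0 has 2 distinct real solutions.
A quadratic with two distinct real roots changes sign at each root, so concavity changes at both.
Number of inflection points: 2

2


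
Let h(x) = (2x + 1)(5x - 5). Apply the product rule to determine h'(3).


Let u(x) = 2x + 1 and v(x) = 5x - 5
u'(x) = 2
v'(x) = 5
Product rule: h'(x) = u'(x)*v(x) + u(x)*v'(x)
= 2 * (5x - 5) + (2x + 1) * 5
At x = 3:
u(3) = 2 * 3 + 1 = 7
v(3) = 5 * 3 - 5 = 10
h'(3) = 2 * 10 + 7 * 5
= 20 + 35
= 55

55


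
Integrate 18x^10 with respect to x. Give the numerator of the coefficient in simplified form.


Apply the power rule for integration:
integral of ax^n dx = a/(n+1) * x^(n+1) + C
integral of 18x^10 dx
= 18/11 * x^11 + C
The coefficient in lowest terms is 18/11, and its numerator is 18

18


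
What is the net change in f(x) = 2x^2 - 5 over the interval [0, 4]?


Net change = f(b) - f(a)
f(x) = 2x^2 - 5
Compute f(4):
f(4) = 2 * 4^2 + 0 * 4 - 5
= 32 + 0 - 5
= 27
Compute f(0):
f(0) = 2 * 0^2 + 0 * 0 - 5
= 0 + 0 - 5
= -5
Net change = 27 - (-5) = 32

32


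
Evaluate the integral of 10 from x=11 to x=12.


The integral of a constant k over [a, b] equals k * (b - a).
integral from 11 to 12 of 10 dx
= 10 * (12 - 11)
= 10 * 1
= 10

10


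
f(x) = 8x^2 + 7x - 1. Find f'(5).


Differentiate term by term using power and sum rules:
f(x) = 8x^2 + 7x - 1
f'(x) = 16x + 7
Substitute x = 5:
f'(5) = 16 * 5 + 7
= 80 + 7
= 87

87


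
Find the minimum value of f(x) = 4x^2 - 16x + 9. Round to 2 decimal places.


For a quadratic f(x) = ax^2 + bx + c with a > 0, the minimum is at the vertex.
Vertex x-coordinate: x = -b/(2a)
x = -(-16) / (2 * 4)
x = 16/8 = 2
Substitute back to find the minimum value:
f(2) = 4 * 2^2 - 16 * 2 + 9
= 16 - 32 + 9
= -7 = -7.00

-7.00


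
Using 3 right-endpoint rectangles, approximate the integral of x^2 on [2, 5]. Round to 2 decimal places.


Right Riemann sum uses right endpoints of each subinterval.
Interval: [2, 5], n = 3
dx = (5 - 2) / 3 = 1
Right endpoints: [3, 4, 5]
f values: [9, 16, 25]
Sum = dx * (sum of f values)
= 1 * 50
= 50 = 50.00

50.00


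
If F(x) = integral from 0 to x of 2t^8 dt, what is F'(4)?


By the Fundamental Theorem of Calculus (Part 1):
If F(x) = integral from 0 to x of f(t) dt, then F'(x) = f(x)
Here f(t) = 2t^8
So F'(x) = 2x^8
Evaluate at x = 4:
F'(4) = 2 * 4^8
= 2 * 65536
= 131072

131072


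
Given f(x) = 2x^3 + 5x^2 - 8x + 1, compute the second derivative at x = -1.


First derivative:
f'(x) = 6x^2 + 10x - 8
Second derivative:
f''(x) = 12x + 10
Substitute x = -1:
f''(-1) = 12 * (-1) + 10
= -12 + 10
= -2

-2


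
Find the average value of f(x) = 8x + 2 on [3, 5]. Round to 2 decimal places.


Average value = 1/(b-a) * integral from a to b of f(x) dx
First compute the integral of 8x + 2:
F(x) = 4x^2 + 2x
F(5) = 4 * 25 + 2 * 5 = 110
F(3) = 4 * 9 + 2 * 3 = 42
Integral = 110 - 42 = 68
Average = 68 / (5 - 3) = 68 / 2
= 34 = 34.00

34.00


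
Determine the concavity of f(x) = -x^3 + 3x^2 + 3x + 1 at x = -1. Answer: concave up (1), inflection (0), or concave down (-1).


Concavity is determined by the sign of f''(x).
f(x) = -x^3 + 3x^2 + 3x + 1
f'(x) = -3x^2 + 6x + 3
f''(x) = -6x + 6
f''(-1) = -6 * (-1) + 6
= 6 + 6
= 12
Since f''(-1) > 0, the function is concave up (1)

1


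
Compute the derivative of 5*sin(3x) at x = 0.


Apply the chain rule to differentiate 5*sin(3x):
d/dx [5*sin(3x)]
= 5 * cos(3x) * d/dx(3x)
= 5 * 3 * cos(3x)
= 15 * cos(3x)
Evaluate at x = 0:
= 15 * cos(0)
= 15 * 1
= 15

15


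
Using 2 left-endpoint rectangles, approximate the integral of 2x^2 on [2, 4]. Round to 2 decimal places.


Left Riemann sum uses left endpoints of each subinterval.
Interval: [2, 4], n = 2
dx = (4 - 2) / 2 = 1
Left endpoints: [2, 3]
f values: [8, 18]
Sum = dx * (sum of f values)
= 1 * 26
= 26 = 26.00

26.00


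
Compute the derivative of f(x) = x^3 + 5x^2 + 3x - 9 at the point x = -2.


Differentiate f(x) = x^3 + 5x^2 + 3x - 9 term by term:
f'(x) = 3x^2 + 10x + 3
Substitute x = -2:
f'(-2) = 3 * (-2)^2 + 10 * (-2) + 3
= 12 - 20 + 3
= -5

-5


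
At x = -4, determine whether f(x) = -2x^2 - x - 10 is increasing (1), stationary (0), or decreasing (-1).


Compute f'(x) to determine behavior:
f'(x) = -4x - 1
f'(-4) = -4 * (-4) - 1
= 16 - 1
= 15
Since f'(-4) > 0, the function is increasing (1)

1


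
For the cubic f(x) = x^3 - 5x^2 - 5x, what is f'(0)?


Differentiate f(x) = x^3 - 5x^2 - 5x term by term:
f'(x) = 3x^2 - 10x - 5
Substitute x = 0:
f'(0) = 3 * 0^2 - 10 * 0 - 5
= 0 + 0 - 5
= -5

-5


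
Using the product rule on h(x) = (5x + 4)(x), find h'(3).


Let u(x) = 5x + 4 and v(x) = x
u'(x) = 5
v'(x) = 1
Product rule: h'(x) = u'(x)*v(x) + u(x)*v'(x)
= 5 * (x) + (5x + 4) * 1
At x = 3:
u(3) = 5 * 3 + 4 = 19
v(3) = 1 * 3 + 0 = 3
h'(3) = 5 * 3 + 19 * 1
= 15 + 19
= 34

34


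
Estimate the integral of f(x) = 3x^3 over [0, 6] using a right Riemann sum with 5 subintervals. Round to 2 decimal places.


Right Riemann sum uses right endpoints of each subinterval.
Interval: [0, 6], n = 5
dx = (6 - 0) / 5 = 6/5
Right endpoints: [6/5, 12/5, 18/5, 24/5, 6]
f values: [648/125, 5184/125, 17496/125, 41472/125, 648]
Sum = dx * (sum of f values)
= 6/5 * 5832/5
= 34992/25 = 1399.68

1399.68


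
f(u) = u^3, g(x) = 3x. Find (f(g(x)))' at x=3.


Using the chain rule: (f(g(x)))' = f'(g(x)) * g'(x)
First, find g(3):
g(3) = 3 * 3 + 0 = 9
Next, f'(u) = 3u^2
And g'(x) = 3
So f'(g(3)) * g'(3)
= 3 * 9^2 * 3
= 3 * 81 * 3
= 729

729


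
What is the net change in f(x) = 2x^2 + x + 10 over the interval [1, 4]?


Net change = f(b) - f(a)
f(x) = 2x^2 + x + 10
Compute f(4):
f(4) = 2 * 4^2 + 1 * 4 + 10
= 32 + 4 + 10
= 46
Compute f(1):
f(1) = 2 * 1^2 + 1 * 1 + 10
= 2 + 1 + 10
= 13
Net change = 46 - 13 = 33

33


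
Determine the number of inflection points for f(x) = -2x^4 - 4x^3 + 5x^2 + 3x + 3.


Inflection points occur where f''(x) = 0 and concavity changes.
f(x) = -2x^4 - 4x^3 + 5x^2 + 3x + 3
f'(x) = -8x^3 - 12x^2 + 10x + 3
f''(x) = -24x^2 - 24x + 10
This is a quadratic in x. Use the discriminant to count real roots.
Discriminant = (-24)^2 - 4 * (-24) * 10
= 576 - (-960)
= 1536
Since discriminant > 0, f''(x) = 0 has 2 distinct real solutions.
A quadratic with two distinct real roots changes sign at each root, so concavity changes at both.
Number of inflection points: 2

2


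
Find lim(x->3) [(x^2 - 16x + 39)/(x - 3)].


Direct substitution gives 0/0, so we factor the numerator.
Factor: (x^2 - 16x + 39) = (x - 3)(x - 13)
Cancel the common factor (x - 3):
(x^2 - 16x + 39)/(x - 3) = (x - 13)
Now substitute x = 3:
= (3) - (13) = -10

-10


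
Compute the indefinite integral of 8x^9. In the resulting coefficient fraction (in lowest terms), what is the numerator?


Apply the power rule for integration:
integral of ax^n dx = a/(n+1) * x^(n+1) + C
integral of 8x^9 dx
= 8/10 * x^10 + C
= 4/5 * x^10 + C
The coefficient in lowest terms is 4/5, and its numerator is 4

4


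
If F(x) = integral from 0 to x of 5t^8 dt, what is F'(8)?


By the Fundamental Theorem of Calculus (Part 1):
If F(x) = integral from 0 to x of f(t) dt, then F'(x) = f(x)
Here f(t) = 5t^8
So F'(x) = 5x^8
Evaluate at x = 8:
F'(8) = 5 * 8^8
= 5 * 16777216
= 83886080

83886080


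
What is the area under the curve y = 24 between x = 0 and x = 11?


The area under a constant function y = 24 is a rectangle.
Width = 11 - 0 = 11
Height = 24
Area = width * height
= 11 * 24
= 264

264


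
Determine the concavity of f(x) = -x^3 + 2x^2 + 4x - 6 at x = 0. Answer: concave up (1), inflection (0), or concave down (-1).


Concavity is determined by the sign of f''(x).
f(x) = -x^3 + 2x^2 + 4x - 6
f'(x) = -3x^2 + 4x + 4
f''(x) = -6x + 4
f''(0) = -6 * 0 + 4
= 0 + 4
= 4
Since f''(0) > 0, the function is concave up (1)

1


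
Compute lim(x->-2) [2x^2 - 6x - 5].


Since polynomials are continuous, we use direct substitution.
lim(x->-2) of 2x^2 - 6x - 5
= 2 * (-2)^2 - 6 * (-2) - 5
= 8 + 12 - 5
= 15

15


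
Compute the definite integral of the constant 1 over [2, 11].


The integral of a constant k over [a, b] equals k * (b - a).
integral from 2 to 11 of 1 dx
= 1 * (11 - 2)
= 1 * 9
= 9

9


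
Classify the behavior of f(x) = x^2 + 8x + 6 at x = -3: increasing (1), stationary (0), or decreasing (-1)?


Compute f'(x) to determine behavior:
f'(x) = 2x + 8
f'(-3) = 2 * (-3) + 8
= -6 + 8
= 2
Since f'(-3) > 0, the function is increasing (1)

1


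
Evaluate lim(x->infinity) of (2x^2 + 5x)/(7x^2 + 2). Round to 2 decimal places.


For limits at infinity with equal-degree polynomials,
we compare leading coefficients.
Numerator leading term: 2x^2
Denominator leading term: 7x^2
Divide both by x^2:
lim = (2 + 5/x) / (7 + 2/x^2)
As x -> infinity, the 1/x and 1/x^2 terms vanish:
= 2/7 ≈ 0.29

0.29


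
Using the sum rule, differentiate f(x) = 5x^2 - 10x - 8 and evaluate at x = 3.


Differentiate term by term using power and sum rules:
f(x) = 5x^2 - 10x - 8
f'(x) = 10x - 10
Substitute x = 3:
f'(3) = 10 * 3 - 10
= 30 - 10
= 20

20


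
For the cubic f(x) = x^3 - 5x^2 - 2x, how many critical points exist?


Find where f'(x) = 0:
f(x) = x^3 - 5x^2 - 2x
f'(x) = 3x^2 - 10x - 2
This is a quadratic in x. Use the discriminant to count real roots.
Discriminant = (-10)^2 - 4 * 3 * (-2)
= 100 - (-24)
= 124
Since discriminant > 0, f'(x) = 0 has 2 real solutions.
Number of critical points: 2

2


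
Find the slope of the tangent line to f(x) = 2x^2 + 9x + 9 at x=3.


The slope of the tangent line equals f'(x) at the point.
f(x) = 2x^2 + 9x + 9
f'(x) = 4x + 9
At x = 3:
f'(3) = 4 * 3 + 9
= 12 + 9
= 21

21


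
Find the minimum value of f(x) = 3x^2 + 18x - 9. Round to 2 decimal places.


For a quadratic f(x) = ax^2 + bx + c with a > 0, the minimum is at the vertex.
Vertex x-coordinate: x = -b/(2a)
x = -(18) / (2 * 3)
x = -18/6 = -3
Substitute back to find the minimum value:
f(-3) = 3 * (-3)^2 + 18 * (-3) - 9
= 27 - 54 - 9
= -36 = -36.00

-36.00


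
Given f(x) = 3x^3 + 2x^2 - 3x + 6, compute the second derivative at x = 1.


First derivative:
f'(x) = 9x^2 + 4x - 3
Second derivative:
f''(x) = 18x + 4
Substitute x = 1:
f''(1) = 18 * 1 + 4
= 18 + 4
= 22

22


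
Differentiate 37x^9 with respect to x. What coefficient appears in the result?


We apply the power rule: d/dx [ax^n] = a*n * x^(n-1)
d/dx [37x^9]
= 37 * 9 * x^(9-1)
= 333x^8
The coefficient is 333

333


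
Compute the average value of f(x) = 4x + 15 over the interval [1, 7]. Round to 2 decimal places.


Average value = 1/(b-a) * integral from a to b of f(x) dx
First compute the integral of 4x + 15:
F(x) = 2x^2 + 15x
F(7) = 2 * 49 + 15 * 7 = 203
F(1) = 2 * 1 + 15 * 1 = 17
Integral = 203 - 17 = 186
Average = 186 / (7 - 1) = 186 / 6
= 31 = 31.00

31.00


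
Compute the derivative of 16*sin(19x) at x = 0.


Apply the chain rule to differentiate 16*sin(19x):
d/dx [16*sin(19x)]
= 16 * cos(19x) * d/dx(19x)
= 16 * 19 * cos(19x)
= 304 * cos(19x)
Evaluate at x = 0:
= 304 * cos(0)
= 304 * 1
= 304

304


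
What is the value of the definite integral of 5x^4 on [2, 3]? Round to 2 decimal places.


Find the antiderivative of 5x^4:
F(x) = 5/5 * x^5
Apply the Fundamental Theorem of Calculus:
F(3) - F(2)
= 5/5 * 3^5 - 5/5 * 2^5
= 5/5 * (243 - 32)
= 5/5 * 211
= 211 = 211.00

211.00


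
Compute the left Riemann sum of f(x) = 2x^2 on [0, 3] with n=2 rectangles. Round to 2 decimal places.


Left Riemann sum uses left endpoints of each subinterval.
Interval: [0, 3], n = 2
dx = (3 - 0) / 2 = 3/2
Left endpoints: [0, 3/2]
f values: [0, 9/2]
Sum = dx * (sum of f values)
= 3/2 * 9/2
= 27/4 = 6.75

6.75


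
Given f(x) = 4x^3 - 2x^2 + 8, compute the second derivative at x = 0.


First derivative:
f'(x) = 12x^2 - 4x
Second derivative:
f''(x) = 24x - 4
Substitute x = 0:
f''(0) = 24 * 0 - 4
= 0 - 4
= -4

-4


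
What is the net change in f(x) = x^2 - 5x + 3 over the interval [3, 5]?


Net change = f(b) - f(a)
f(x) = x^2 - 5x + 3
Compute f(5):
f(5) = 1 * 5^2 - 5 * 5 + 3
= 25 - 25 + 3
= 3
Compute f(3):
f(3) = 1 * 3^2 - 5 * 3 + 3
= 9 - 15 + 3
= -3
Net change = 3 - (-3) = 6

6


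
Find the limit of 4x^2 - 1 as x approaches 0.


Since polynomials are continuous, we use direct substitution.
lim(x->0) of 4x^2 - 1
= 4 * 0^2 + 0 * 0 - 1
= 0 + 0 - 1
= -1

-1


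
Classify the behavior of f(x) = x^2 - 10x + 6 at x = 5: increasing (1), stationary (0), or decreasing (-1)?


Compute f'(x) to determine behavior:
f'(x) = 2x - 10
f'(5) = 2 * 5 - 10
= 10 - 10
= 0
Since f'(5) = 0, the function is stationary (0)

0


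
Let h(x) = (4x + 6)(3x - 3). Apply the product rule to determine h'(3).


Let u(x) = 4x + 6 and v(x) = 3x - 3
u'(x) = 4
v'(x) = 3
Product rule: h'(x) = u'(x)*v(x) + u(x)*v'(x)
= 4 * (3x - 3) + (4x + 6) * 3
At x = 3:
u(3) = 4 * 3 + 6 = 18
v(3) = 3 * 3 - 3 = 6
h'(3) = 4 * 6 + 18 * 3
= 24 + 54
= 78

78


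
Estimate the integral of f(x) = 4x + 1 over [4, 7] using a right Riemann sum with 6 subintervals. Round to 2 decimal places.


Right Riemann sum uses right endpoints of each subinterval.
Interval: [4, 7], n = 6
dx = (7 - 4) / 6 = 1/2
Right endpoints: [9/2, 5, 11/2, 6, 13/2, 7]
f values: [19, 21, 23, 25, 27, 29]
Sum = dx * (sum of f values)
= 1/2 * 144
= 72 = 72.00

72.00


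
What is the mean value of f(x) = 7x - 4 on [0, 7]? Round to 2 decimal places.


Average value = 1/(b-a) * integral from a to b of f(x) dx
First compute the integral of 7x - 4:
F(x) = (7/2)x^2 - 4x
F(7) = 7/2 * 49 - 4 * 7 = 287/2
F(0) = 7/2 * 0 - 4 * 0 = 0
Integral = 287/2 - 0 = 287/2
Average = (287/2) / (7 - 0) = (287/2) / 7
= 41/2 = 20.50

20.50


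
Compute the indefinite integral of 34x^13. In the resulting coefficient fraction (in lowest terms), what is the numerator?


Apply the power rule for integration:
integral of ax^n dx = a/(n+1) * x^(n+1) + C
integral of 34x^13 dx
= 34/14 * x^14 + C
= 17/7 * x^14 + C
The coefficient in lowest terms is 17/7, and its numerator is 17

17


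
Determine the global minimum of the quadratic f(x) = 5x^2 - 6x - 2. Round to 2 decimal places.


For a quadratic f(x) = ax^2 + bx + c with a > 0, the minimum is at the vertex.
Vertex x-coordinate: x = -b/(2a)
x = -(-6) / (2 * 5)
x = 6/10 = 3/5
Substitute back to find the minimum value:
f(3/5) = 5 * (3/5)^2 - 6 * (3/5) - 2
= 9/5 - 18/5 - 2
= -19/5 = -3.80

-3.80


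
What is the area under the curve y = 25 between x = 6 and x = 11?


The area under a constant function y = 25 is a rectangle.
Width = 11 - 6 = 5
Height = 25
Area = width * height
= 5 * 25
= 125

125


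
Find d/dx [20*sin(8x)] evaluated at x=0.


Apply the chain rule to differentiate 20*sin(8x):
d/dx [20*sin(8x)]
= 20 * cos(8x) * d/dx(8x)
= 20 * 8 * cos(8x)
= 160 * cos(8x)
Evaluate at x = 0:
= 160 * cos(0)
= 160 * 1
= 160

160


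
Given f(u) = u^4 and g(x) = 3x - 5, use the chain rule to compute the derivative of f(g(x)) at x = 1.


Using the chain rule: (f(g(x)))' = f'(g(x)) * g'(x)
First, find g(1):
g(1) = 3 * 1 - 5 = -2
Next, f'(u) = 4u^3
And g'(x) = 3
So f'(g(1)) * g'(1)
= 4 * (-2)^3 * 3
= 4 * (-8) * 3
= -96

-96


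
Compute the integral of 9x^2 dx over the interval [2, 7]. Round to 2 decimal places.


Find the antiderivative of 9x^2:
F(x) = 9/3 * x^3
Apply the Fundamental Theorem of Calculus:
F(7) - F(2)
= 9/3 * 7^3 - 9/3 * 2^3
= 9/3 * (343 - 8)
= 9/3 * 335
= 1005 = 1005.00

1005.00


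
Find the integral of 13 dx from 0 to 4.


The integral of a constant k over [a, b] equals k * (b - a).
integral from 0 to 4 of 13 dx
= 13 * (4 - 0)
= 13 * 4
= 52

52


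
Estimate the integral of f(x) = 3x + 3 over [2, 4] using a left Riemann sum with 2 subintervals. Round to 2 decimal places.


Left Riemann sum uses left endpoints of each subinterval.
Interval: [2, 4], n = 2
dx = (4 - 2) / 2 = 1
Left endpoints: [2, 3]
f values: [9, 12]
Sum = dx * (sum of f values)
= 1 * 21
= 21 = 21.00

21.00


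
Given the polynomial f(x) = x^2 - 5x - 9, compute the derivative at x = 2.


Differentiate term by term using power and sum rules:
f(x) = x^2 - 5x - 9
f'(x) = 2x - 5
Substitute x = 2:
f'(2) = 2 * 2 - 5
= 4 - 5
= -1

-1


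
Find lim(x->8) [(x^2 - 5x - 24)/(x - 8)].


Direct substitution gives 0/0, so we factor the numerator.
Factor: (x^2 - 5x - 24) = (x - 8)(x + 3)
Cancel the common factor (x - 8):
(x^2 - 5x - 24)/(x - 8) = (x + 3)
Now substitute x = 8:
= (8) - (-3) = 11

11


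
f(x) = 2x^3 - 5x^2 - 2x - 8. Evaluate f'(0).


Differentiate f(x) = 2x^3 - 5x^2 - 2x - 8 term by term:
f'(x) = 6x^2 - 10x - 2
Substitute x = 0:
f'(0) = 6 * 0^2 - 10 * 0 - 2
= 0 + 0 - 2
= -2

-2


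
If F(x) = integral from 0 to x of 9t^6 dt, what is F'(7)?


By the Fundamental Theorem of Calculus (Part 1):
If F(x) = integral from 0 to x of f(t) dt, then F'(x) = f(x)
Here f(t) = 9t^6
So F'(x) = 9x^6
Evaluate at x = 7:
F'(7) = 9 * 7^6
= 9 * 117649
= 1058841

1058841


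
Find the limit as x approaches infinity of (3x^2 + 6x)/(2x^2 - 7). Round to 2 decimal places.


For limits at infinity with equal-degree polynomials,
we compare leading coefficients.
Numerator leading term: 3x^2
Denominator leading term: 2x^2
Divide both by x^2:
lim = (3 + 6/x) / (2 - 7/x^2)
As x -> infinity, the 1/x and 1/x^2 terms vanish:
= 3/2 = 1.50

1.50


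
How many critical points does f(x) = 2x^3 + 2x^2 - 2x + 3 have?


Find where f'(x) = 0:
f(x) = 2x^3 + 2x^2 - 2x + 3
f'(x) = 6x^2 + 4x - 2
This is a quadratic in x. Use the discriminant to count real roots.
Discriminant = (4)^2 - 4 * 6 * (-2)
= 16 - (-48)
= 64
Since discriminant > 0, f'(x) = 0 has 2 real solutions.
Number of critical points: 2

2


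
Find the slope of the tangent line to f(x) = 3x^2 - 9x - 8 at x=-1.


The slope of the tangent line equals f'(x) at the point.
f(x) = 3x^2 - 9x - 8
f'(x) = 6x - 9
At x = -1:
f'(-1) = 6 * (-1) - 9
= -6 - 9
= -15

-15


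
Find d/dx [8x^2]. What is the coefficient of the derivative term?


We apply the power rule: d/dx [ax^n] = a*n * x^(n-1)
d/dx [8x^2]
= 8 * 2 * x^(2-1)
= 16x
The coefficient is 16

16


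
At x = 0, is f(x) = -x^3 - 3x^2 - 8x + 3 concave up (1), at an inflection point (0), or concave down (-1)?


Concavity is determined by the sign of f''(x).
f(x) = -x^3 - 3x^2 - 8x + 3
f'(x) = -3x^2 - 6x - 8
f''(x) = -6x - 6
f''(0) = -6 * 0 - 6
= 0 - 6
= -6
Since f''(0) < 0, the function is concave down (-1)

-1


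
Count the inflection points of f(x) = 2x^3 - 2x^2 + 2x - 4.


Inflection points occur where f''(x) = 0 and concavity changes.
f(x) = 2x^3 - 2x^2 + 2x - 4
f'(x) = 6x^2 - 4x + 2
f''(x) = 12x - 4
Set f''(x) = 0:
12x - 4 = 0
x = 4 / 12 = 1/3
Since f''(x) is linear (degree 1), it changes sign at this point.
Therefore there is exactly 1 inflection point.

1


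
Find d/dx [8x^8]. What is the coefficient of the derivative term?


We apply the power rule: d/dx [ax^n] = a*n * x^(n-1)
d/dx [8x^8]
= 8 * 8 * x^(8-1)
= 64x^7
The coefficient is 64

64


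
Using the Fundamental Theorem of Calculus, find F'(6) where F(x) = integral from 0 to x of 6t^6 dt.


By the Fundamental Theorem of Calculus (Part 1):
If F(x) = integral from 0 to x of f(t) dt, then F'(x) = f(x)
Here f(t) = 6t^6
So F'(x) = 6x^6
Evaluate at x = 6:
F'(6) = 6 * 6^6
= 6 * 46656
= 279936

279936


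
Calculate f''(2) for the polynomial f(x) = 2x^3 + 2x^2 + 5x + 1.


First derivative:
f'(x) = 6x^2 + 4x + 5
Second derivative:
f''(x) = 12x + 4
Substitute x = 2:
f''(2) = 12 * 2 + 4
= 24 + 4
= 28

28


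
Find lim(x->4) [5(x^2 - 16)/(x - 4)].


Direct substitution gives 0/0, so we factor the numerator.
Factor: 5(x^2 - 16) = 5 * (x - 4)(x + 4)
Cancel the common factor (x - 4):
5(x^2 - 16)/(x - 4) = 5 * (x + 4)
Now substitute x = 4:
= 5 * (4 + 4) = 40

40


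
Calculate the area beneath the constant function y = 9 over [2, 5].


The area under a constant function y = 9 is a rectangle.
Width = 5 - 2 = 3
Height = 9
Area = width * height
= 3 * 9
= 27

27


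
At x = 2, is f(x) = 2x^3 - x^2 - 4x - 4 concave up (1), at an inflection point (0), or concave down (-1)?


Concavity is determined by the sign of f''(x).
f(x) = 2x^3 - x^2 - 4x - 4
f'(x) = 6x^2 - 2x - 4
f''(x) = 12x - 2
f''(2) = 12 * 2 - 2
= 24 - 2
= 22
Since f''(2) > 0, the function is concave up (1)

1


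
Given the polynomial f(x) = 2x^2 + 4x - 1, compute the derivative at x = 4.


Differentiate term by term using power and sum rules:
f(x) = 2x^2 + 4x - 1
f'(x) = 4x + 4
Substitute x = 4:
f'(4) = 4 * 4 + 4
= 16 + 4
= 20

20


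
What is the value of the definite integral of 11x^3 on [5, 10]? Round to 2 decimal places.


Find the antiderivative of 11x^3:
F(x) = 11/4 * x^4
Apply the Fundamental Theorem of Calculus:
F(10) - F(5)
= 11/4 * 10^4 - 11/4 * 5^4
= 11/4 * (10000 - 625)
= 11/4 * 9375
= 103125/4 = 25781.25

25781.25


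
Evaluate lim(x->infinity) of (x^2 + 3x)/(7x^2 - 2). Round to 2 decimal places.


For limits at infinity with equal-degree polynomials,
we compare leading coefficients.
Numerator leading term: x^2
Denominator leading term: 7x^2
Divide both by x^2:
lim = (1 + 3/x) / (7 - 2/x^2)
As x -> infinity, the 1/x and 1/x^2 terms vanish:
= 1/7 ≈ 0.14

0.14


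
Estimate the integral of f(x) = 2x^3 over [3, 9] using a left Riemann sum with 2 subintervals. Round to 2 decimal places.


Left Riemann sum uses left endpoints of each subinterval.
Interval: [3, 9], n = 2
dx = (9 - 3) / 2 = 3
Left endpoints: [3, 6]
f values: [54, 432]
Sum = dx * (sum of f values)
= 3 * 486
= 1458 = 1458.00

1458.00


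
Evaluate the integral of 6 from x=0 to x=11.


The integral of a constant k over [a, b] equals k * (b - a).
integral from 0 to 11 of 6 dx
= 6 * (11 - 0)
= 6 * 11
= 66

66


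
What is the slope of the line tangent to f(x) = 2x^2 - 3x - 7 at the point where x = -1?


The slope of the tangent line equals f'(x) at the point.
f(x) = 2x^2 - 3x - 7
f'(x) = 4x - 3
At x = -1:
f'(-1) = 4 * (-1) - 3
= -4 - 3
= -7

-7


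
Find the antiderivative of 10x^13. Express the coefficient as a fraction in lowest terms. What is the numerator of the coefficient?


Apply the power rule for integration:
integral of ax^n dx = a/(n+1) * x^(n+1) + C
integral of 10x^13 dx
= 10/14 * x^14 + C
= 5/7 * x^14 + C
The coefficient in lowest terms is 5/7, and its numerator is 5

5


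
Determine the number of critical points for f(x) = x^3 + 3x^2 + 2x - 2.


Find where f'(x) = 0:
f(x) = x^3 + 3x^2 + 2x - 2
f'(x) = 3x^2 + 6x + 2
This is a quadratic in x. Use the discriminant to count real roots.
Discriminant = (6)^2 - 4 * 3 * 2
= 36 - 24
= 12
Since discriminant > 0, f'(x) = 0 has 2 real solutions.
Number of critical points: 2

2
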